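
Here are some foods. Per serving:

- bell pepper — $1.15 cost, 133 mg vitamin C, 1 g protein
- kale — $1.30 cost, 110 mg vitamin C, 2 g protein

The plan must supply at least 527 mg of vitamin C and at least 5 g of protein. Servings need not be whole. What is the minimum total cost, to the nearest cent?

Compare the cost at each extreme point of the feasible region.
bell pepper only: max(527/133, 5/1) = 5 servings → $5.75.
kale only: max(527/110, 5/2) = 4.791 servings → $6.23.
bell pepper + kale with both tight: 3.231 servings and 0.8846 servings → $4.87.
The minimum over all feasible corners is $4.87.

$4.87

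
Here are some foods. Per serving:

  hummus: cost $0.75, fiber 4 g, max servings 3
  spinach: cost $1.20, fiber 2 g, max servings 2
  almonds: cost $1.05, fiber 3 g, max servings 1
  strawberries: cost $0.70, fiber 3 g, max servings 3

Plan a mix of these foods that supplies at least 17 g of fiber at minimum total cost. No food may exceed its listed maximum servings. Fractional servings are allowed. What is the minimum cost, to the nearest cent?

$3.42

Cost per g of fiber: hummus $0.1875, strawberries $0.2333, almonds $0.3500, spinach $0.6000.
Take 3 servings of hummus: +12.0 g fiber for $2.25 (total $2.25, still need 5.0 g).
Take 1.667 servings of strawberries: +5.0 g fiber for $1.17 (total $3.42, still need 0.0 g).
Greedy by cheapest-per-g is optimal for a single linear constraint, so the minimum cost is $3.42.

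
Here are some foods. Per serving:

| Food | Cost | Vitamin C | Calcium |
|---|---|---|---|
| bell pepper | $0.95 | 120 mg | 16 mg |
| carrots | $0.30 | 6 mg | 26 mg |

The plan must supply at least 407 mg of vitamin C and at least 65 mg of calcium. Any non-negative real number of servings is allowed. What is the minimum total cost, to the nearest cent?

$3.33

Two binding constraints pin down two serving amounts, so the optimal mix uses at most two foods. The candidates are each food alone (scaled to the tighter of vitamin C/calcium) and each pair with both constraints tight.
bell pepper only: max(407/120, 65/16) = 4.062 servings → $3.86.
carrots only: max(407/6, 65/26) = 67.83 servings → $20.35.
bell pepper + carrots with both tight: 3.37 servings and 0.4259 servings → $3.33.
So the least-cost plan costs $3.33.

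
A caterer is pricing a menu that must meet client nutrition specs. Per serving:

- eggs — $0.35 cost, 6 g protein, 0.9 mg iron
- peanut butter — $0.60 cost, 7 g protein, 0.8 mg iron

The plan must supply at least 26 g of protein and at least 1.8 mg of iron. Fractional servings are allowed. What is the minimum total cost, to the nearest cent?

$1.52

Check every corner: each single food scaled to meet both minima, and each pair solved so both constraints bind.
eggs only: max(26/6, 1.8/0.9) = 4.333 servings → $1.52.
peanut butter only: max(26/7, 1.8/0.8) = 3.714 servings → $2.23.
eggs + peanut butter with both targets exact would need a negative amount; discard.
The minimum over all feasible corners is $1.52.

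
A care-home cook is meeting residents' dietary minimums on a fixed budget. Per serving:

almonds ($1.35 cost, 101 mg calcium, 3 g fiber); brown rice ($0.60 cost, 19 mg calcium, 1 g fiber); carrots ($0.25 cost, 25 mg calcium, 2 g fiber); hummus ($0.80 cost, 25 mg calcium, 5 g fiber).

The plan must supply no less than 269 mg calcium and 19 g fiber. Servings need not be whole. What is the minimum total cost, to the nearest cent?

For a min-cost LP with two ≥-constraints, a basic feasible solution has at most two positive variables.
almonds only: max(269/101, 19/3) = 6.333 servings → $8.55.
brown rice only: max(269/19, 19/1) = 19 servings → $11.40.
carrots only: max(269/25, 19/2) = 10.76 servings → $2.69.
hummus only: max(269/25, 19/5) = 10.76 servings → $8.61.
almonds + brown rice with both targets exact would need a negative amount; discard.
almonds + carrots with both tight: 0.4961 servings and 8.756 servings → $2.86.
almonds + hummus with both tight: 2.023 servings and 2.586 servings → $4.80.
brown rice + carrots with both tight: 4.846 servings and 7.077 servings → $4.68.
brown rice + hummus with both tight: 12.43 servings and 1.314 servings → $8.51.
carrots + hummus with both targets exact would need a negative amount; discard.
The minimum over all feasible corners is $2.69.

$2.69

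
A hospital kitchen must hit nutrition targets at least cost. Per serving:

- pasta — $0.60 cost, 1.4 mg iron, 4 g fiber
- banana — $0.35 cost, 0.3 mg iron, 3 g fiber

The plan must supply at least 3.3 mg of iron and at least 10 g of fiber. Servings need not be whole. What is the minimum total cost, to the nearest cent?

$1.47

With two linear requirements the optimum uses one or two foods; enumerate the corners.
pasta only: max(3.3/1.4, 10/4) = 2.5 servings → $1.50.
banana only: max(3.3/0.3, 10/3) = 11 servings → $3.85.
pasta + banana with both tight: 2.3 servings and 0.2667 servings → $1.47.
Cheapest feasible corner: $1.47.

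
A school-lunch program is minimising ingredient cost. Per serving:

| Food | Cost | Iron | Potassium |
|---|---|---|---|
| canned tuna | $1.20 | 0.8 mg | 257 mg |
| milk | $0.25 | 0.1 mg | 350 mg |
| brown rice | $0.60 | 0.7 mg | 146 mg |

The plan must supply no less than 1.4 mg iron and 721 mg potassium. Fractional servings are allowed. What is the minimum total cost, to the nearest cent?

At the optimum either one food covers both requirements or two foods hit both targets exactly; no other combination can be cheaper.
canned tuna only: max(1.4/0.8, 721/257) = 2.805 servings → $3.37.
milk only: max(1.4/0.1, 721/350) = 14 servings → $3.50.
brown rice only: max(1.4/0.7, 721/146) = 4.938 servings → $2.96.
canned tuna + milk with both tight: 1.643 servings and 0.8533 servings → $2.19.
canned tuna + brown rice: intersection lies outside the first quadrant.
milk + brown rice with both tight: 1.303 servings and 1.814 servings → $1.41.
The minimum over all feasible corners is $1.41.

$1.41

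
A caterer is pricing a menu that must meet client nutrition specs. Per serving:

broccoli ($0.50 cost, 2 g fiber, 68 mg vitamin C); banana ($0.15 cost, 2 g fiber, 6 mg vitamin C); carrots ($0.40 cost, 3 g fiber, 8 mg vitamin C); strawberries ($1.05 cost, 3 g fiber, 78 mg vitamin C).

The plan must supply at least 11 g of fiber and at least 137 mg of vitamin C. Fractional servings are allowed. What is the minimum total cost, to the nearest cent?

An LP optimum is at a vertex; with two nutrient constraints at most two foods are used. Check each candidate.
broccoli only: max(11/2, 137/68) = 5.5 servings → $2.75.
banana only: max(11/2, 137/6) = 22.83 servings → $3.42.
carrots only: max(11/3, 137/8) = 17.12 servings → $6.85.
strawberries only: max(11/3, 137/78) = 3.667 servings → $3.85.
broccoli + banana with both tight: 1.677 servings and 3.823 servings → $1.41.
broccoli + carrots with both tight: 1.718 servings and 2.521 servings → $1.87.
broccoli + strawberries: the both-tight solution has a negative serving — not a feasible corner.
banana + carrots with both targets exact would need a negative amount; discard.
banana + strawberries with both tight: 3.239 servings and 1.507 servings → $2.07.
carrots + strawberries with both tight: 2.129 servings and 1.538 servings → $2.47.
Cheapest feasible corner: $1.41.

$1.41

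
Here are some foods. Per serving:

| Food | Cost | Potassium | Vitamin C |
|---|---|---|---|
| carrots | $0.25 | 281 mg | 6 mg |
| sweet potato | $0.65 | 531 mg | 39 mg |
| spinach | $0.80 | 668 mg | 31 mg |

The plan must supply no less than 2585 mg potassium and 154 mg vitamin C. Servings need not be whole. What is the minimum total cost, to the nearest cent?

$2.93

The cheapest plan sits at a corner of the feasible region — with two constraints it uses at most two foods.
carrots only: max(2585/281, 154/6) = 25.67 servings → $6.42.
sweet potato only: max(2585/531, 154/39) = 4.868 servings → $3.16.
spinach only: max(2585/668, 154/31) = 4.968 servings → $3.97.
carrots + sweet potato with both tight: 2.45 servings and 3.572 servings → $2.93.
carrots + spinach: the both-tight solution has a negative serving — not a feasible corner.
sweet potato + spinach with both tight: 2.371 servings and 1.985 servings → $3.13.
The minimum over all feasible corners is $2.93.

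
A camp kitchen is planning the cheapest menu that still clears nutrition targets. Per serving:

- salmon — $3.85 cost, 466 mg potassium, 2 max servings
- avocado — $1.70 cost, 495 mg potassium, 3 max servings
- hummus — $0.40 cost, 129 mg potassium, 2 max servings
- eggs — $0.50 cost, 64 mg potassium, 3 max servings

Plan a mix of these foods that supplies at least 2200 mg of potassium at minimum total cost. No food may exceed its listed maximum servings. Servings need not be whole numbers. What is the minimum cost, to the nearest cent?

Cost per mg of potassium: hummus $0.0031, avocado $0.0034, eggs $0.0078, salmon $0.0083.
Take 2 servings of hummus: +258.0 mg potassium for $0.80 (total $0.80, still need 1942.0 mg).
Take 3 servings of avocado: +1485.0 mg potassium for $5.10 (total $5.90, still need 457.0 mg).
Take 3 servings of eggs: +192.0 mg potassium for $1.50 (total $7.40, still need 265.0 mg).
Take 0.5687 servings of salmon: +265.0 mg potassium for $2.19 (total $9.59, still need 0.0 mg).
Greedy by cheapest-per-mg is optimal for a single linear constraint, so the minimum cost is $9.59.

$9.59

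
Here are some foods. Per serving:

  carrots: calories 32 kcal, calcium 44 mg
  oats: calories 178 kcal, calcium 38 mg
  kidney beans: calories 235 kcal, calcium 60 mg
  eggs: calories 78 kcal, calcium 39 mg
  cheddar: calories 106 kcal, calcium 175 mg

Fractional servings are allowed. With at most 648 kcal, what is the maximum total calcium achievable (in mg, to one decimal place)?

1069.8 mg

Calcium per kcal: cheddar 1.651, carrots 1.375, eggs 0.5, kidney beans 0.2553, oats 0.2135.
With no serving limits, spend the whole calories allowance on cheddar: 648 kcal / 106 kcal × 175 mg = 1069.8 mg.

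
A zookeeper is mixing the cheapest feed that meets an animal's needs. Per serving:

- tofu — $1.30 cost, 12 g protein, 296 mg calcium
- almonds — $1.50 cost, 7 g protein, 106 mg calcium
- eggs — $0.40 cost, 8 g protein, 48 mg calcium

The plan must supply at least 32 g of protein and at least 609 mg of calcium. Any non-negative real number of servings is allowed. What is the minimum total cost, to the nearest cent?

$2.90

Minimising a linear cost over {protein ≥ 32, calcium ≥ 609, servings ≥ 0} — the optimum is at a vertex, using one or two foods.
tofu only: max(32/12, 609/296) = 2.667 servings → $3.47.
almonds only: max(32/7, 609/106) = 5.745 servings → $8.62.
eggs only: max(32/8, 609/48) = 12.69 servings → $5.08.
tofu + almonds with both tight: 1.089 servings and 2.705 servings → $5.47.
tofu + eggs with both tight: 1.862 servings and 1.208 servings → $2.90.
almonds + eggs: intersection lies outside the first quadrant.
Cheapest feasible corner: $2.90.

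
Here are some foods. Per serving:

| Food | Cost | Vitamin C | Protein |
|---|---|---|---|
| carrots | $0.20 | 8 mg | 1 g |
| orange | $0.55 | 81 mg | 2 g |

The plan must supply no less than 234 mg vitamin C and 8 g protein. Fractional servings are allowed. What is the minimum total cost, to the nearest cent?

carrots only: max(234/8, 8/1) = 29.25 servings → $5.85.
orange only: max(234/81, 8/2) = 4 servings → $2.20.
carrots + orange with both tight: 2.769 servings and 2.615 servings → $1.99.
The minimum over all feasible corners is $1.99.

$1.99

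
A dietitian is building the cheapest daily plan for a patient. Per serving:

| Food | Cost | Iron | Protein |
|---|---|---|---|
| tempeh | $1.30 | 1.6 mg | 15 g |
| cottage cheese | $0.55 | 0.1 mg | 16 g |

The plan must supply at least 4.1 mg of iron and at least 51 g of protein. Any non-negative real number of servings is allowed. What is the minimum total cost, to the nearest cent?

For a min-cost LP with two ≥-constraints, a basic feasible solution has at most two positive variables.
tempeh only: max(4.1/1.6, 51/15) = 3.4 servings → $4.42.
cottage cheese only: max(4.1/0.1, 51/16) = 41 servings → $22.55.
tempeh + cottage cheese with both tight: 2.51 servings and 0.834 servings → $3.72.
Cheapest feasible corner: $3.72.

$3.72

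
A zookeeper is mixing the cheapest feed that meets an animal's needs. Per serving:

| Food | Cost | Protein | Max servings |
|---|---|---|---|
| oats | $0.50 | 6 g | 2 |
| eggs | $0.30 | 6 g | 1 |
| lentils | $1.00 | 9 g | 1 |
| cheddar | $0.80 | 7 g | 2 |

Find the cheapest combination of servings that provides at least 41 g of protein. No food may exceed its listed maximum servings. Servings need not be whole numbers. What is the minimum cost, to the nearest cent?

$3.90

Cost per g of protein: eggs $0.0500, oats $0.0833, lentils $0.1111, cheddar $0.1143.
Take 1 serving of eggs: +6.0 g protein for $0.30 (total $0.30, still need 35.0 g).
Take 2 servings of oats: +12.0 g protein for $1.00 (total $1.30, still need 23.0 g).
Take 1 serving of lentils: +9.0 g protein for $1.00 (total $2.30, still need 14.0 g).
Take 2 servings of cheddar: +14.0 g protein for $1.60 (total $3.90, still need 0.0 g).
Filling from the cheapest source first is optimal under one linear minimum: $3.90.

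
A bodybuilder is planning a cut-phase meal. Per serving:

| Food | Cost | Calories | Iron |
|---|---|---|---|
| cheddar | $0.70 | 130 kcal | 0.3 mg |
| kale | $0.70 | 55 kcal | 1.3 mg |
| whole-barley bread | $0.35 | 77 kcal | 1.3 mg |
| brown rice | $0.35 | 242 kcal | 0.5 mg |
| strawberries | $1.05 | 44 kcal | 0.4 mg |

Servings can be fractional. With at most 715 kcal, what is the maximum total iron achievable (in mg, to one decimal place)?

Iron per kcal: kale 0.02364, whole-barley bread 0.01688, strawberries 0.009091, cheddar 0.002308, brown rice 0.002066.
With no serving limits, spend the whole calories allowance on kale: 715 kcal / 55 kcal × 1.3 mg = 16.9 mg.

16.9 mg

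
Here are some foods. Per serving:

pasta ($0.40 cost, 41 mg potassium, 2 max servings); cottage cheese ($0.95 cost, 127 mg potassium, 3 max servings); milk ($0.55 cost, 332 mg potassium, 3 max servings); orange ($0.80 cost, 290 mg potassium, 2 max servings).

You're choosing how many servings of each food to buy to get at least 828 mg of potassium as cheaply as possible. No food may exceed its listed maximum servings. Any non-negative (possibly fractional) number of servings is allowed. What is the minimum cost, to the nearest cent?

Cost per mg of potassium: milk $0.0017, orange $0.0028, cottage cheese $0.0075, pasta $0.0098.
Take 2.494 servings of milk: +828.0 mg potassium for $1.37 (total $1.37, still need 0.0 mg).
Filling from the cheapest source first is optimal under one linear minimum: $1.37.

$1.37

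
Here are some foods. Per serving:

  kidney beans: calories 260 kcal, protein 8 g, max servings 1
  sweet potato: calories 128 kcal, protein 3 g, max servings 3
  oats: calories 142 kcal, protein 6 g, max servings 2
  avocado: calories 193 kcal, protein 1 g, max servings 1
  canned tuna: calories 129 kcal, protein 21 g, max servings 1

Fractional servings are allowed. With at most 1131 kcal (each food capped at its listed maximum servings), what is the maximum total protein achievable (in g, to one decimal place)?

Protein per kcal: canned tuna 0.1628, oats 0.04225, kidney beans 0.03077, sweet potato 0.02344, avocado 0.005181.
Take 1 serving of canned tuna: uses 129 kcal, +21.0 g protein (running total 21.0 g).
Take 2 servings of oats: uses 284 kcal, +12.0 g protein (running total 33.0 g).
Take 1 serving of kidney beans: uses 260 kcal, +8.0 g protein (running total 41.0 g).
Take 3 servings of sweet potato: uses 384 kcal, +9.0 g protein (running total 50.0 g).
Take 0.3834 servings of avocado: uses 74 kcal, +0.4 g protein (running total 50.4 g).
Filling greedily by protein-per-kcal is optimal for one linear limit, giving 50.4 g.

50.4 g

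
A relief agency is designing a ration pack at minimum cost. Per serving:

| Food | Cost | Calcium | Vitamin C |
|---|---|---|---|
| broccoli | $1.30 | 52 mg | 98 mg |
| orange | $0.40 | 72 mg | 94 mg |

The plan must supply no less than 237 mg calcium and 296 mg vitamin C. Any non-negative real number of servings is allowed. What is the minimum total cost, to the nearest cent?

Two binding constraints pin down two serving amounts, so the optimal mix uses at most two foods. The candidates are each food alone (scaled to the tighter of calcium/vitamin C) and each pair with both constraints tight.
broccoli only: max(237/52, 296/98) = 4.558 servings → $5.92.
orange only: max(237/72, 296/94) = 3.292 servings → $1.32.
broccoli + orange: intersection lies outside the first quadrant.
So the least-cost plan costs $1.32.

$1.32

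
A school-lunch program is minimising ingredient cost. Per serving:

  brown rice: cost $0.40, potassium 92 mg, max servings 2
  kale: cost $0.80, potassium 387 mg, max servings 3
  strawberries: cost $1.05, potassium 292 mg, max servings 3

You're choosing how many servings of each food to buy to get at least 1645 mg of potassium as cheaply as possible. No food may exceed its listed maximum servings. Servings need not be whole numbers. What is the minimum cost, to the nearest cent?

Cost per mg of potassium: kale $0.0021, strawberries $0.0036, brown rice $0.0043.
Take 3 servings of kale: +1161.0 mg potassium for $2.40 (total $2.40, still need 484.0 mg).
Take 1.658 servings of strawberries: +484.0 mg potassium for $1.74 (total $4.14, still need 0.0 mg).
Filling from the cheapest source first is optimal under one linear minimum: $4.14.

$4.14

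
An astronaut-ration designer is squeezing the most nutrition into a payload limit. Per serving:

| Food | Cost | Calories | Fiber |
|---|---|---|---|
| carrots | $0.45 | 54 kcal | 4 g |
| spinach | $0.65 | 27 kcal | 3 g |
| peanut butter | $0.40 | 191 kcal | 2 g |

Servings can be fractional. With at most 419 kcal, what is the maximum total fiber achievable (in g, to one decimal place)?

46.6 g

Fiber per kcal: spinach 0.1111, carrots 0.07407, peanut butter 0.01047.
With no serving limits, spend the whole calories allowance on spinach: 419 kcal / 27 kcal × 3 g = 46.6 g.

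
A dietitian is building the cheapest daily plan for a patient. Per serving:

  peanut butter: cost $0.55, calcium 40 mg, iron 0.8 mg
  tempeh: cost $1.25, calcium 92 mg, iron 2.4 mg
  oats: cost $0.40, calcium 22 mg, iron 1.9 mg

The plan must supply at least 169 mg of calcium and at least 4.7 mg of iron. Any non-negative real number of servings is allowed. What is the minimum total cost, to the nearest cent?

An LP optimum is at a vertex; with two nutrient constraints at most two foods are used. Check each candidate.
peanut butter only: max(169/40, 4.7/0.8) = 5.875 servings → $3.23.
tempeh only: max(169/92, 4.7/2.4) = 1.958 servings → $2.45.
oats only: max(169/22, 4.7/1.9) = 7.682 servings → $3.07.
peanut butter + tempeh: intersection lies outside the first quadrant.
peanut butter + oats with both tight: 3.728 servings and 0.9041 servings → $2.41.
tempeh + oats with both tight: 1.784 servings and 0.2197 servings → $2.32.
So the least-cost plan costs $2.32.

$2.32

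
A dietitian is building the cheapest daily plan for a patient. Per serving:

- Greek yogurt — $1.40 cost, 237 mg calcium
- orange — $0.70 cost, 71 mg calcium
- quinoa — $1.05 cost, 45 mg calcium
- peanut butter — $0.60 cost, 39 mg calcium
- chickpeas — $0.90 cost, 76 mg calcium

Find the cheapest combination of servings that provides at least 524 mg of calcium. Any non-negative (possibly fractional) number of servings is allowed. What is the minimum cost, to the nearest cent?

$3.10

Cost per mg of calcium: Greek yogurt $0.0059, orange $0.0099, chickpeas $0.0118, peanut butter $0.0154, quinoa $0.0233.
With no serving limits, use only Greek yogurt: 524 mg / 237 mg = 2.211 servings × $1.40 = $3.10.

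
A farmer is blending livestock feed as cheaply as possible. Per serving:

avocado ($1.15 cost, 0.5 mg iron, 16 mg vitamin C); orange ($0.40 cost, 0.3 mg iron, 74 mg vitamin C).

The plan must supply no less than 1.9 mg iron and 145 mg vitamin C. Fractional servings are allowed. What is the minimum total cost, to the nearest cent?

$2.53

At the optimum either one food covers both requirements or two foods hit both targets exactly; no other combination can be cheaper.
avocado only: max(1.9/0.5, 145/16) = 9.062 servings → $10.42.
orange only: max(1.9/0.3, 145/74) = 6.333 servings → $2.53.
avocado + orange with both tight: 3.016 servings and 1.307 servings → $3.99.
Cheapest feasible corner: $2.53.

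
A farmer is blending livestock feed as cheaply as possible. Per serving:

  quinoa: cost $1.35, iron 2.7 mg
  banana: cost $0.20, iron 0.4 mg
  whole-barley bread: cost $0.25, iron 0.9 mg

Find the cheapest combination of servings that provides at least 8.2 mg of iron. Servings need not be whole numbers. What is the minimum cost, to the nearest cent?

$2.28

Cost per mg of iron: whole-barley bread $0.2778, quinoa $0.5000, banana $0.5000.
With no serving limits, use only whole-barley bread: 8.2 mg / 0.9 mg = 9.111 servings × $0.25 = $2.28.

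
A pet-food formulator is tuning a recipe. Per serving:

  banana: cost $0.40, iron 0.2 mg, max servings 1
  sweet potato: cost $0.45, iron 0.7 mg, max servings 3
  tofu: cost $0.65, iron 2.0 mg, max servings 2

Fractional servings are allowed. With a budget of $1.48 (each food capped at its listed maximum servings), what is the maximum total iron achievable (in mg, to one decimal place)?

Iron per dollar: tofu 3.077, sweet potato 1.556, banana 0.5.
Take 2 servings of tofu: spends $1.30, +4.0 mg iron (running total 4.0 mg).
Take 0.4 servings of sweet potato: spends $0.18, +0.3 mg iron (running total 4.3 mg).
Greedy by best ratio exhausts the cost allowance optimally: 4.3 mg.

4.3 mg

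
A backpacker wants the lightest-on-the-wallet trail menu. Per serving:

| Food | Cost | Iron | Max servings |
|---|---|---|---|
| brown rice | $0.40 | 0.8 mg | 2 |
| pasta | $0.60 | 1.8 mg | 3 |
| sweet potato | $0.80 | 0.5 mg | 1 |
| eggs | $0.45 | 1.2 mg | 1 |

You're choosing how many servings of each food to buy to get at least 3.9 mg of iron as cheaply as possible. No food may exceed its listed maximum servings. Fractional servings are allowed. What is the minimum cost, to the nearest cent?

$1.30

Cost per mg of iron: pasta $0.3333, eggs $0.3750, brown rice $0.5000, sweet potato $1.6000.
Take 2.167 servings of pasta: +3.9 mg iron for $1.30 (total $1.30, still need 0.0 mg).
Filling from the cheapest source first is optimal under one linear minimum: $1.30.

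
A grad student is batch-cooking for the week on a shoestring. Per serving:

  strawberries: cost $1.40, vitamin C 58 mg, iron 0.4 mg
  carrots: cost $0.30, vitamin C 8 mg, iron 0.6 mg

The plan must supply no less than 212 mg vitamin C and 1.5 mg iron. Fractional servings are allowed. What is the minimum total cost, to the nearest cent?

Check every corner: each single food scaled to meet both minima, and each pair solved so both constraints bind.
strawberries only: max(212/58, 1.5/0.4) = 3.75 servings → $5.25.
carrots only: max(212/8, 1.5/0.6) = 26.5 servings → $7.95.
strawberries + carrots with both tight: 3.646 servings and 0.06962 servings → $5.12.
Cheapest feasible corner: $5.12.

$5.12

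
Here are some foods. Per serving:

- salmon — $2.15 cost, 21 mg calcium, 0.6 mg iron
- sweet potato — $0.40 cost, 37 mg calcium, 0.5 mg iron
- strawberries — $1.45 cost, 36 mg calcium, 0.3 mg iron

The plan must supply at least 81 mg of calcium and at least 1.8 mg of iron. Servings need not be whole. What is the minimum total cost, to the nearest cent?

$1.44

An LP optimum is at a vertex; with two nutrient constraints at most two foods are used. Check each candidate.
salmon only: max(81/21, 1.8/0.6) = 3.857 servings → $8.29.
sweet potato only: max(81/37, 1.8/0.5) = 3.6 servings → $1.44.
strawberries only: max(81/36, 1.8/0.3) = 6 servings → $8.70.
salmon + sweet potato with both tight: 2.231 servings and 0.9231 servings → $5.17.
salmon + strawberries with both tight: 2.647 servings and 0.7059 servings → $6.71.
sweet potato + strawberries: intersection lies outside the first quadrant.
The minimum over all feasible corners is $1.44.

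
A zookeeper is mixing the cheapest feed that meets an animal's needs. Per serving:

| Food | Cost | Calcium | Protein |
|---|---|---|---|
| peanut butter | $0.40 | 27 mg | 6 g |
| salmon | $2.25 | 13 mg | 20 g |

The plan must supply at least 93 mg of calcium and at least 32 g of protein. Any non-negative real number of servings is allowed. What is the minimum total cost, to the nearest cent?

Compare the cost at each extreme point of the feasible region.
peanut butter only: max(93/27, 32/6) = 5.333 servings → $2.13.
salmon only: max(93/13, 32/20) = 7.154 servings → $16.10.
peanut butter + salmon with both tight: 3.126 servings and 0.6623 servings → $2.74.
The minimum over all feasible corners is $2.13.

$2.13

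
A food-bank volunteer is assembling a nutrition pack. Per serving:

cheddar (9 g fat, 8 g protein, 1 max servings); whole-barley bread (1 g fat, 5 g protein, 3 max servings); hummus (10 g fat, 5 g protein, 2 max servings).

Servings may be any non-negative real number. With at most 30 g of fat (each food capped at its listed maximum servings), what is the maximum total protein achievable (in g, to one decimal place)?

32.0 g

Protein per g fat: whole-barley bread 5, cheddar 0.8889, hummus 0.5.
Take 3 servings of whole-barley bread: uses 3 g fat, +15.0 g protein (running total 15.0 g).
Take 1 serving of cheddar: uses 9 g fat, +8.0 g protein (running total 23.0 g).
Take 1.8 servings of hummus: uses 18 g fat, +9.0 g protein (running total 32.0 g).
Filling greedily by protein-per-g fat is optimal for one linear limit, giving 32.0 g.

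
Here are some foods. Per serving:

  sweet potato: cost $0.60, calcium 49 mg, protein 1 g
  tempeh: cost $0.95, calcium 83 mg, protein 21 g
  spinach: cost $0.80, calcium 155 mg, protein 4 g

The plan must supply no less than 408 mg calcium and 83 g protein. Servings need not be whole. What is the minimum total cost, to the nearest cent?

Check every corner: each single food scaled to meet both minima, and each pair solved so both constraints bind.
sweet potato only: max(408/49, 83/1) = 83 servings → $49.80.
tempeh only: max(408/83, 83/21) = 4.916 servings → $4.67.
spinach only: max(408/155, 83/4) = 20.75 servings → $16.60.
sweet potato + tempeh with both tight: 1.775 servings and 3.868 servings → $4.74.
sweet potato + spinach: the both-tight solution has a negative serving — not a feasible corner.
tempeh + spinach with both tight: 3.843 servings and 0.5744 servings → $4.11.
So the least-cost plan costs $4.11.

$4.11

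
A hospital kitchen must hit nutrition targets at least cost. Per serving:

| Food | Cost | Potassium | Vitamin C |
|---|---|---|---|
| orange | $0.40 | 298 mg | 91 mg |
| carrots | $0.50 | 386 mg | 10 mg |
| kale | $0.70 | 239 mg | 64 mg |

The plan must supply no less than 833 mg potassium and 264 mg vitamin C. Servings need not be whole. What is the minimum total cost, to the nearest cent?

$1.16

orange only: max(833/298, 264/91) = 2.901 servings → $1.16.
carrots only: max(833/386, 264/10) = 26.4 servings → $13.20.
kale only: max(833/239, 264/64) = 4.125 servings → $2.89.
orange + carrots: intersection lies outside the first quadrant.
orange + kale with both targets exact would need a negative amount; discard.
carrots + kale: intersection lies outside the first quadrant.
Cheapest feasible corner: $1.16.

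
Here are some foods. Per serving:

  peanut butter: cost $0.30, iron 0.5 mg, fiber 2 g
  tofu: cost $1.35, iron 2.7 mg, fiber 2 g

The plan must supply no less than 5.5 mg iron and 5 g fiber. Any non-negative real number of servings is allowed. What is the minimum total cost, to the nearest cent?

$2.78

With two linear requirements the optimum uses one or two foods; enumerate the corners.
peanut butter only: max(5.5/0.5, 5/2) = 11 servings → $3.30.
tofu only: max(5.5/2.7, 5/2) = 2.5 servings → $3.38.
peanut butter + tofu with both tight: 0.5682 servings and 1.932 servings → $2.78.
So the least-cost plan costs $2.78.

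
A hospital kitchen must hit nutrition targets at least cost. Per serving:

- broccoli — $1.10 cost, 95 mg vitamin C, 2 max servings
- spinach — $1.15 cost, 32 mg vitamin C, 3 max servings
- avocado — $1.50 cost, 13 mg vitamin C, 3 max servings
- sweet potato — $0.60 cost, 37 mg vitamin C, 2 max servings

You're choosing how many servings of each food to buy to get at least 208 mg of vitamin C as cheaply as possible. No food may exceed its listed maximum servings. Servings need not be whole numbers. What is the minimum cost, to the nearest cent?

$2.49

Cost per mg of vitamin C: broccoli $0.0116, sweet potato $0.0162, spinach $0.0359, avocado $0.1154.
Take 2 servings of broccoli: +190.0 mg vitamin C for $2.20 (total $2.20, still need 18.0 mg).
Take 0.4865 servings of sweet potato: +18.0 mg vitamin C for $0.29 (total $2.49, still need 0.0 mg).
Filling from the cheapest source first is optimal under one linear minimum: $2.49.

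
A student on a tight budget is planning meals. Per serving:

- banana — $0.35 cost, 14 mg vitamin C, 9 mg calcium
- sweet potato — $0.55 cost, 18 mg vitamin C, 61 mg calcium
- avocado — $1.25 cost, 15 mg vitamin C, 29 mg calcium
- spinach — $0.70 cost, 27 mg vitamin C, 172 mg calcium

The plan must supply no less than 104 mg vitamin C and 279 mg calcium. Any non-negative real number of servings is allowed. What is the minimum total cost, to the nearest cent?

$2.63

banana only: max(104/14, 279/9) = 31 servings → $10.85.
sweet potato only: max(104/18, 279/61) = 5.778 servings → $3.18.
avocado only: max(104/15, 279/29) = 9.621 servings → $12.03.
spinach only: max(104/27, 279/172) = 3.852 servings → $2.70.
banana + sweet potato with both tight: 1.91 servings and 4.292 servings → $3.03.
banana + avocado with both targets exact would need a negative amount; discard.
banana + spinach with both tight: 4.783 servings and 1.372 servings → $2.63.
sweet potato + avocado with both tight: 2.975 servings and 3.364 servings → $5.84.
sweet potato + spinach: intersection lies outside the first quadrant.
avocado + spinach with both tight: 5.762 servings and 0.6505 servings → $7.66.
Cheapest feasible corner: $2.63.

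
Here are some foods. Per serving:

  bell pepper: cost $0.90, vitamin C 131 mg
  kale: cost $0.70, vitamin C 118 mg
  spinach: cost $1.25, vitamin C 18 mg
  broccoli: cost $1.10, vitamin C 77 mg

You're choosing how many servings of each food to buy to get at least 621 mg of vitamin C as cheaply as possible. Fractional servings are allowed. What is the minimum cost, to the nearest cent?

Cost per mg of vitamin C: kale $0.0059, bell pepper $0.0069, broccoli $0.0143, spinach $0.0694.
With no serving limits, use only kale: 621 mg / 118 mg = 5.263 servings × $0.70 = $3.68.

$3.68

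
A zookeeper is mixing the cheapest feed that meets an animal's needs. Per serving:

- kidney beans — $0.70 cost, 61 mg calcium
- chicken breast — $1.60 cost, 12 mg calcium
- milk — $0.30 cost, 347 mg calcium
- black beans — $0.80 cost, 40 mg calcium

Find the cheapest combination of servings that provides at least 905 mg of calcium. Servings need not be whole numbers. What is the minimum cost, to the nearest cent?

$0.78

Cost per mg of calcium: milk $0.0009, kidney beans $0.0115, black beans $0.0200, chicken breast $0.1333.
With no serving limits, use only milk: 905 mg / 347 mg = 2.608 servings × $0.30 = $0.78.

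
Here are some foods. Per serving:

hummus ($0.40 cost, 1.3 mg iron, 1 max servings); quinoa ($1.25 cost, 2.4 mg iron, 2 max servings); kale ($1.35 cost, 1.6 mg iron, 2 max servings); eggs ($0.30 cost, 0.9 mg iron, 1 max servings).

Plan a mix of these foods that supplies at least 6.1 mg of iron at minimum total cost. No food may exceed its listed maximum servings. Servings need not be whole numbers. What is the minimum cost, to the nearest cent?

Cost per mg of iron: hummus $0.3077, eggs $0.3333, quinoa $0.5208, kale $0.8438.
Take 1 serving of hummus: +1.3 mg iron for $0.40 (total $0.40, still need 4.8 mg).
Take 1 serving of eggs: +0.9 mg iron for $0.30 (total $0.70, still need 3.9 mg).
Take 1.625 servings of quinoa: +3.9 mg iron for $2.03 (total $2.73, still need 0.0 mg).
Filling from the cheapest source first is optimal under one linear minimum: $2.73.

$2.73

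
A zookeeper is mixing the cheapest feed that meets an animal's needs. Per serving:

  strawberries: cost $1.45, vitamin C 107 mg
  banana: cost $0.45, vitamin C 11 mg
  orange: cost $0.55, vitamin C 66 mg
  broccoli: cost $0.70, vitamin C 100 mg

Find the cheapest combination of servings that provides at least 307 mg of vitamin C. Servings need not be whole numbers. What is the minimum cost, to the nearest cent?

$2.15

Cost per mg of vitamin C: broccoli $0.0070, orange $0.0083, strawberries $0.0136, banana $0.0409.
With no serving limits, use only broccoli: 307 mg / 100 mg = 3.07 servings × $0.70 = $2.15.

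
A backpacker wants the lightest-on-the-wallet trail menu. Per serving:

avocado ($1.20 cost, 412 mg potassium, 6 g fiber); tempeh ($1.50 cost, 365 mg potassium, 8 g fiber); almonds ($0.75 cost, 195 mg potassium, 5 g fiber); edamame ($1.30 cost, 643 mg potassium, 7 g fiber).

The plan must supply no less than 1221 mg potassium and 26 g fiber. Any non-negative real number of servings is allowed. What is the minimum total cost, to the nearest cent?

$4.04

Minimising a linear cost over {potassium ≥ 1221, fiber ≥ 26, servings ≥ 0} — the optimum is at a vertex, using one or two foods.
avocado only: max(1221/412, 26/6) = 4.333 servings → $5.20.
tempeh only: max(1221/365, 26/8) = 3.345 servings → $5.02.
almonds only: max(1221/195, 26/5) = 6.262 servings → $4.70.
edamame only: max(1221/643, 26/7) = 3.714 servings → $4.83.
avocado + tempeh with both tight: 0.2514 servings and 3.061 servings → $4.89.
avocado + almonds with both tight: 1.163 servings and 3.804 servings → $4.25.
avocado + edamame with both targets exact would need a negative amount; discard.
tempeh + almonds with both targets exact would need a negative amount; discard.
tempeh + edamame with both tight: 3.156 servings and 0.1074 servings → $4.87.
almonds + edamame with both tight: 4.417 servings and 0.5595 servings → $4.04.
So the least-cost plan costs $4.04.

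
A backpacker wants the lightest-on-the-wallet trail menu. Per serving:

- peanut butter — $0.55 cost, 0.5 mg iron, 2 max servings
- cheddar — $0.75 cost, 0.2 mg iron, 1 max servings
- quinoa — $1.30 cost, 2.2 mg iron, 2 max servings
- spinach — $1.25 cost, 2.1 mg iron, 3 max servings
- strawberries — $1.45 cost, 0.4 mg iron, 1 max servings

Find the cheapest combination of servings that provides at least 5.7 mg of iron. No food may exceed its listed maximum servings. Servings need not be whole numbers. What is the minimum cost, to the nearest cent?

Cost per mg of iron: quinoa $0.5909, spinach $0.5952, peanut butter $1.1000, strawberries $3.6250, cheddar $3.7500.
Take 2 servings of quinoa: +4.4 mg iron for $2.60 (total $2.60, still need 1.3 mg).
Take 0.619 servings of spinach: +1.3 mg iron for $0.77 (total $3.37, still need 0.0 mg).
Filling from the cheapest source first is optimal under one linear minimum: $3.37.

$3.37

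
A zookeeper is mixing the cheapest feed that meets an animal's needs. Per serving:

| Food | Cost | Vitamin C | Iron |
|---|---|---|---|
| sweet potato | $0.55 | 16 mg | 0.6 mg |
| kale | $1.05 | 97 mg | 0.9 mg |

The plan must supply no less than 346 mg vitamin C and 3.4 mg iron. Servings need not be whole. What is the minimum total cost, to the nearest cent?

At the optimum either one food covers both requirements or two foods hit both targets exactly; no other combination can be cheaper.
sweet potato only: max(346/16, 3.4/0.6) = 21.62 servings → $11.89.
kale only: max(346/97, 3.4/0.9) = 3.778 servings → $3.97.
sweet potato + kale with both tight: 0.4201 servings and 3.498 servings → $3.90.
Cheapest feasible corner: $3.90.

$3.90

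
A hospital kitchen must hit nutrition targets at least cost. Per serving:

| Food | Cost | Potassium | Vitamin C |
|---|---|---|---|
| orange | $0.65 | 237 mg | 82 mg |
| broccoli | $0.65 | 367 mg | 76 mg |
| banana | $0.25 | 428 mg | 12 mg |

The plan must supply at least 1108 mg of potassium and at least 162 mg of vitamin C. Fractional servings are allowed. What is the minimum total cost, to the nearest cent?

$1.52

An LP optimum is at a vertex; with two nutrient constraints at most two foods are used. Check each candidate.
orange only: max(1108/237, 162/82) = 4.675 servings → $3.04.
broccoli only: max(1108/367, 162/76) = 3.019 servings → $1.96.
banana only: max(1108/428, 162/12) = 13.5 servings → $3.38.
orange + broccoli: intersection lies outside the first quadrant.
orange + banana with both tight: 1.738 servings and 1.627 servings → $1.54.
broccoli + banana with both tight: 1.993 servings and 0.8802 servings → $1.52.
The minimum over all feasible corners is $1.52.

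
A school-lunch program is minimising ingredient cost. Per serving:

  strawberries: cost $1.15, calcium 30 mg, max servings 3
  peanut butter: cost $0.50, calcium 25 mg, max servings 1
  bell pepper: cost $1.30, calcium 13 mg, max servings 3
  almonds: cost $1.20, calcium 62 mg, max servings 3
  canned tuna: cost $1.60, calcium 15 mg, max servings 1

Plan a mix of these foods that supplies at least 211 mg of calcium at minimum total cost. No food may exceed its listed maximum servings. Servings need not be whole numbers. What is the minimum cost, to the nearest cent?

Cost per mg of calcium: almonds $0.0194, peanut butter $0.0200, strawberries $0.0383, bell pepper $0.1000, canned tuna $0.1067.
Take 3 servings of almonds: +186.0 mg calcium for $3.60 (total $3.60, still need 25.0 mg).
Take 1 serving of peanut butter: +25.0 mg calcium for $0.50 (total $4.10, still need 0.0 mg).
Greedy by cheapest-per-mg is optimal for a single linear constraint, so the minimum cost is $4.10.

$4.10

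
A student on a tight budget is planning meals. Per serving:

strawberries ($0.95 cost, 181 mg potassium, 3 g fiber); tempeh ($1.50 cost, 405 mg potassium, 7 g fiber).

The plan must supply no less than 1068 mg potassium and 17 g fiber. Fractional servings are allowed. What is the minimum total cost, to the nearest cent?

At the optimum either one food covers both requirements or two foods hit both targets exactly; no other combination can be cheaper.
strawberries only: max(1068/181, 17/3) = 5.901 servings → $5.61.
tempeh only: max(1068/405, 17/7) = 2.637 servings → $3.96.
strawberries + tempeh: intersection lies outside the first quadrant.
The minimum over all feasible corners is $3.96.

$3.96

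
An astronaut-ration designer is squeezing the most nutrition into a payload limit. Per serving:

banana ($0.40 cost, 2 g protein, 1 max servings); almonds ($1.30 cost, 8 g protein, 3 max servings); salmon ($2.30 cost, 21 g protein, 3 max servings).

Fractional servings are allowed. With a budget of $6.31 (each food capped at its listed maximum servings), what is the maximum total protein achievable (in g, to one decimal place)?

Protein per dollar: salmon 9.13, almonds 6.154, banana 5.
Take 2.743 servings of salmon: spends $6.31, +57.6 g protein (running total 57.6 g).
Filling greedily by protein-per-dollar is optimal for one linear limit, giving 57.6 g.

57.6 g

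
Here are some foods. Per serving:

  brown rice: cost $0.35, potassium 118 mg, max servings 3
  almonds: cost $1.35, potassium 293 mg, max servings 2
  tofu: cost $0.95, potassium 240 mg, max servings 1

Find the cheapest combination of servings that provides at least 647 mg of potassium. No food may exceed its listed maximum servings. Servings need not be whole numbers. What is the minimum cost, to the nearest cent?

Cost per mg of potassium: brown rice $0.0030, tofu $0.0040, almonds $0.0046.
Take 3 servings of brown rice: +354.0 mg potassium for $1.05 (total $1.05, still need 293.0 mg).
Take 1 serving of tofu: +240.0 mg potassium for $0.95 (total $2.00, still need 53.0 mg).
Take 0.1809 servings of almonds: +53.0 mg potassium for $0.24 (total $2.24, still need 0.0 mg).
Filling from the cheapest source first is optimal under one linear minimum: $2.24.

$2.24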